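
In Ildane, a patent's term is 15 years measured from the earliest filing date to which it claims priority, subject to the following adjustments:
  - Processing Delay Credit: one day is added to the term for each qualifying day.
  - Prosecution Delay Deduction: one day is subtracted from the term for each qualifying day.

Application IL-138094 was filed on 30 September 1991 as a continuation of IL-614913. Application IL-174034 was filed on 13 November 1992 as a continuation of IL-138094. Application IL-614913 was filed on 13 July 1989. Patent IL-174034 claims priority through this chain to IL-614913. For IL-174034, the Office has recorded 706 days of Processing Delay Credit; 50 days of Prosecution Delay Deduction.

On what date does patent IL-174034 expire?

2006-04-30

Earliest priority filing: 13 July 1989.
Base term: 13 July 1989 + 15 years → 13 July 2004.
Processing Delay Credit: +706 days → 19 June 2006.
Prosecution Delay Deduction: −50 days → 30 April 2006.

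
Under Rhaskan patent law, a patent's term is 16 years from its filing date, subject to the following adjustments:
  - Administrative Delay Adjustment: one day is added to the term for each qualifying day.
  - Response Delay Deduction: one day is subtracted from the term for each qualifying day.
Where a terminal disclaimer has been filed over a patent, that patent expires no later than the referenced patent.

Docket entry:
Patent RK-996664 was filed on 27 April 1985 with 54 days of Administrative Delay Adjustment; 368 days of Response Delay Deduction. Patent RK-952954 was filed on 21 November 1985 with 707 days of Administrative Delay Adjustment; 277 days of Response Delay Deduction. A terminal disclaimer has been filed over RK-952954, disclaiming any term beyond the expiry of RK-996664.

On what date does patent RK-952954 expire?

Natural term of RK-952954:
  Base: filing + 16 years → 21 November 2001.
  Administrative Delay Adjustment: +707 days → 29 October 2003.
  Response Delay Deduction: −277 days → 25 January 2003.
Expiry of referenced patent RK-996664:
  Base: filing + 16 years → 27 April 2001.
  Administrative Delay Adjustment: +54 days → 20 June 2001.
  Response Delay Deduction: −368 days → 17 June 2000.
Terminal disclaimer: RK-952954 expires on the earlier of 25 January 2003 and 17 June 2000.

2000-06-17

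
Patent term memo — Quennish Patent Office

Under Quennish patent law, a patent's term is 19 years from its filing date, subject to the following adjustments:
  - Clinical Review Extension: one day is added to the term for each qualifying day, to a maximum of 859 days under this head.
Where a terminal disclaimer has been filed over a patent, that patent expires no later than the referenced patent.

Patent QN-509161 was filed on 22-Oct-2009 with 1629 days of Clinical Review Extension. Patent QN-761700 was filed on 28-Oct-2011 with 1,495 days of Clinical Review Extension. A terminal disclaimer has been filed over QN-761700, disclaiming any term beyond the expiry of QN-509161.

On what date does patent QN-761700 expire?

February 28, 2031

Natural term of QN-761700:
  Base: filing + 19 years → 28 October 2030.
  Clinical Review Extension: 1495 days claimed exceeds the 859-day cap, so +859 days → 5 March 2033.
Expiry of referenced patent QN-509161:
  Base: filing + 19 years → 22 October 2028.
  Clinical Review Extension: 1629 days claimed exceeds the 859-day cap, so +859 days → 28 February 2031.
Terminal disclaimer: QN-761700 expires on the earlier of 5 March 2033 and 28 February 2031.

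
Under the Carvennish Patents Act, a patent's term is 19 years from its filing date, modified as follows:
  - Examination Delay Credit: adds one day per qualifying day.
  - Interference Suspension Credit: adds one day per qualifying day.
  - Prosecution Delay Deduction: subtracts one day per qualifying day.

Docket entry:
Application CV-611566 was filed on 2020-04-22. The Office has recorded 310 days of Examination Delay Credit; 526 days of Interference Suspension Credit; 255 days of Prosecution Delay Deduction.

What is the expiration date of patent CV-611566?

November 23, 2040

Base term: filing date + 19 years → 22 April 2039.
Examination Delay Credit: +310 days → 26 February 2040.
Interference Suspension Credit: +526 days → 5 August 2041.
Prosecution Delay Deduction: −255 days → 23 November 2040.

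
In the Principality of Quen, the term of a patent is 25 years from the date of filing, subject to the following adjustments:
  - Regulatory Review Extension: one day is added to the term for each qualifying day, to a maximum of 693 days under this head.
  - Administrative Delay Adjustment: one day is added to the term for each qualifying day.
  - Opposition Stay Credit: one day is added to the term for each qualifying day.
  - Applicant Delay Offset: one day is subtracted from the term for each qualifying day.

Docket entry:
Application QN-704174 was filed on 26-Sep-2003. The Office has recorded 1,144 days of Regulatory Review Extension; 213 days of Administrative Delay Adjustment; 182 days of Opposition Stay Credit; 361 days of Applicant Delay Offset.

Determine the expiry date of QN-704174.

Base term: filing date + 25 years → 26 September 2028.
Regulatory Review Extension: 1144 days claimed exceeds the 693-day cap, so +693 days → 20 August 2030.
Administrative Delay Adjustment: +213 days → 21 March 2031.
Opposition Stay Credit: +182 days → 19 September 2031.
Applicant Delay Offset: −361 days → 23 September 2030.

2030-09-23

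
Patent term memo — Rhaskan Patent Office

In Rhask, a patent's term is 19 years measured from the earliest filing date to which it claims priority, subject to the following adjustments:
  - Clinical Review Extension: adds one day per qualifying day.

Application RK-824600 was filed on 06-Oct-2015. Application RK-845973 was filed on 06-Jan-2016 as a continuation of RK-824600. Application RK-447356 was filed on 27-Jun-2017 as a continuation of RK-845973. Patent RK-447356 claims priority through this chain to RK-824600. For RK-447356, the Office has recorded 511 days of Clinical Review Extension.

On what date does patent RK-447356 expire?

Earliest priority filing: 6 October 2015.
Base term: 6 October 2015 + 19 years → 6 October 2034.
Clinical Review Extension: +511 days → 29 February 2036.

2036-02-29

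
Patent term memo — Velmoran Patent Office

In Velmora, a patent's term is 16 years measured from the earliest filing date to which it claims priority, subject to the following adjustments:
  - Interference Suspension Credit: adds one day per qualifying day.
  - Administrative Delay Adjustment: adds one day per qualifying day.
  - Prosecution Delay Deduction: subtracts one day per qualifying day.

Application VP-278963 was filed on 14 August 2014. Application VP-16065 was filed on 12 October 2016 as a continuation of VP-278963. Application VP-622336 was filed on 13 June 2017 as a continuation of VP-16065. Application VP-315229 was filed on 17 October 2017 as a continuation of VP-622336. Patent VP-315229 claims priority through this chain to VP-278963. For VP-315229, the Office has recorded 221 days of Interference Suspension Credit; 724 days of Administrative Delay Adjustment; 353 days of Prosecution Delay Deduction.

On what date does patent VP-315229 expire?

March 28, 2032

Earliest priority filing: 14 August 2014.
Base term: 14 August 2014 + 16 years → 14 August 2030.
Interference Suspension Credit: +221 days → 23 March 2031.
Administrative Delay Adjustment: +724 days → 16 March 2033.
Prosecution Delay Deduction: −353 days → 28 March 2032.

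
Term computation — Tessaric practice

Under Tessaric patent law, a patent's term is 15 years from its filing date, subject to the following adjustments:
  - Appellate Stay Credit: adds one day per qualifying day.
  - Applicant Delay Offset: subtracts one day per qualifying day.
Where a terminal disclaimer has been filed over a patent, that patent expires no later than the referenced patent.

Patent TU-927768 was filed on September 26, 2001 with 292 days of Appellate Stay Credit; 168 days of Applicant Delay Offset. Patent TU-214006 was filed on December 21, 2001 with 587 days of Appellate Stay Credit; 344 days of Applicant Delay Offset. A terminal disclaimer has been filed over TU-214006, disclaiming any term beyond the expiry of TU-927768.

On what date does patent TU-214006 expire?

Natural term of TU-214006:
  Base: filing + 15 years → 21 December 2016.
  Appellate Stay Credit: +587 days → 31 July 2018.
  Applicant Delay Offset: −344 days → 21 August 2017.
Expiry of referenced patent TU-927768:
  Base: filing + 15 years → 26 September 2016.
  Appellate Stay Credit: +292 days → 15 July 2017.
  Applicant Delay Offset: −168 days → 28 January 2017.
Terminal disclaimer: TU-214006 expires on the earlier of 21 August 2017 and 28 January 2017.

January 28, 2017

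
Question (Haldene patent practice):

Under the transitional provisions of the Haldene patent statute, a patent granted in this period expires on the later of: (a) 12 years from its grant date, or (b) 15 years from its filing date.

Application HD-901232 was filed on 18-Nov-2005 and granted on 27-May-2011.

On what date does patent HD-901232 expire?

May 27, 2023

(a) grant + 12 years → 27 May 2023.
(b) filing + 15 years → 18 November 2020.
Later of the two: 27 May 2023.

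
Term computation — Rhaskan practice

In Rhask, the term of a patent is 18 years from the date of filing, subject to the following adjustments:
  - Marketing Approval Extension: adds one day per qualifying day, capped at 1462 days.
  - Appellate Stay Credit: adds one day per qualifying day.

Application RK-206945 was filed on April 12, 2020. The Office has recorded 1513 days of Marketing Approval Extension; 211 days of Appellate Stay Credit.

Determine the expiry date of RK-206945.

2042-11-10

Base term: filing date + 18 years → 12 April 2038.
Marketing Approval Extension: 1513 days claimed exceeds the 1462-day cap, so +1462 days → 13 April 2042.
Appellate Stay Credit: +211 days → 10 November 2042.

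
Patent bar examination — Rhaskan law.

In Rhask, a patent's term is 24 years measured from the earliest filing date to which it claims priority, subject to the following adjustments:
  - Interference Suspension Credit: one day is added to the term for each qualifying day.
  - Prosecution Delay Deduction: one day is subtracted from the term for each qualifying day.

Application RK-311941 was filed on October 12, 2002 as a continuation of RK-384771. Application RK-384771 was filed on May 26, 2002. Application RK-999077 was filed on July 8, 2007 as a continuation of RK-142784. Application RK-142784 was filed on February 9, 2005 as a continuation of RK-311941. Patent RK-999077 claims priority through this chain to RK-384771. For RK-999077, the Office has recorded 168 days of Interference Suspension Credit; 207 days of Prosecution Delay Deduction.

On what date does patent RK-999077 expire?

April 17, 2026

Earliest priority filing: 26 May 2002.
Base term: 26 May 2002 + 24 years → 26 May 2026.
Interference Suspension Credit: +168 days → 10 November 2026.
Prosecution Delay Deduction: −207 days → 17 April 2026.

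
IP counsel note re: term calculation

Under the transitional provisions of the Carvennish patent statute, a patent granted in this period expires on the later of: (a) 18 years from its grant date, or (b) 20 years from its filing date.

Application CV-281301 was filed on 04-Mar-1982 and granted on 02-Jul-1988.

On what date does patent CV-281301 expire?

(a) grant + 18 years → 2 July 2006.
(b) filing + 20 years → 4 March 2002.
Later of the two: 2 July 2006.

July 2, 2006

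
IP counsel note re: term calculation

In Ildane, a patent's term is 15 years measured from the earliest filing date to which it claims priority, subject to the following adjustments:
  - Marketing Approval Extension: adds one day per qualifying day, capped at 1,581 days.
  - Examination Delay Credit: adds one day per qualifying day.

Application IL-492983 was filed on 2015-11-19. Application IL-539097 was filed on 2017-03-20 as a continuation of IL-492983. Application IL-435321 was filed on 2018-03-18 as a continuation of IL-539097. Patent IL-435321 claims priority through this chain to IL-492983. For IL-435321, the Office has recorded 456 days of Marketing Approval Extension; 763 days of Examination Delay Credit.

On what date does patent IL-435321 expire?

2034-03-22

Earliest priority filing: 19 November 2015.
Base term: 19 November 2015 + 15 years → 19 November 2030.
Marketing Approval Extension: 456 days (within the 1581-day cap) → +456 days → 18 February 2032.
Examination Delay Credit: +763 days → 22 March 2034.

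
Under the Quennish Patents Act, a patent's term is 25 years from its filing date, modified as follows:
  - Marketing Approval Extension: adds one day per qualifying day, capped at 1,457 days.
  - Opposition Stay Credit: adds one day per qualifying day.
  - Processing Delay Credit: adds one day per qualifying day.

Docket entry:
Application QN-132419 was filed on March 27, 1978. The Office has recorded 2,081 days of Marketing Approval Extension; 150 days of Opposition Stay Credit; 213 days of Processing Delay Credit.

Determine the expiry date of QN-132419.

March 20, 2008

Base term: filing date + 25 years → 27 March 2003.
Marketing Approval Extension: 2081 days claimed exceeds the 1457-day cap, so +1457 days → 23 March 2007.
Opposition Stay Credit: +150 days → 20 August 2007.
Processing Delay Credit: +213 days → 20 March 2008.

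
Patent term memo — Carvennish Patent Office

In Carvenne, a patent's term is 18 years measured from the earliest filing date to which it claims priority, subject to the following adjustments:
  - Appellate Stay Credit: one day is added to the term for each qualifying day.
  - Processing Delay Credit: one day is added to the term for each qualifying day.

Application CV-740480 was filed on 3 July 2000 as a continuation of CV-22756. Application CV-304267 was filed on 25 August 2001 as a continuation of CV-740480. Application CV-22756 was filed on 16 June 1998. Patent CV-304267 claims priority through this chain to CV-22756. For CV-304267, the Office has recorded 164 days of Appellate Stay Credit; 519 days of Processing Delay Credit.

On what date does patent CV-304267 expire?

2018-04-30

Earliest priority filing: 16 June 1998.
Base term: 16 June 1998 + 18 years → 16 June 2016.
Appellate Stay Credit: +164 days → 27 November 2016.
Processing Delay Credit: +519 days → 30 April 2018.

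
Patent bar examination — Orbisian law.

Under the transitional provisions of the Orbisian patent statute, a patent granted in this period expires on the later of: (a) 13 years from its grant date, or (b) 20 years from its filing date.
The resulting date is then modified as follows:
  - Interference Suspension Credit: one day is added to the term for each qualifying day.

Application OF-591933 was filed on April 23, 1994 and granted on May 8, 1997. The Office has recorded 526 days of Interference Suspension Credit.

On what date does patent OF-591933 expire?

(a) grant + 13 years → 8 May 2010.
(b) filing + 20 years → 23 April 2014.
Later of the two: 23 April 2014.
Interference Suspension Credit: +526 days → 1 October 2015.

October 1, 2015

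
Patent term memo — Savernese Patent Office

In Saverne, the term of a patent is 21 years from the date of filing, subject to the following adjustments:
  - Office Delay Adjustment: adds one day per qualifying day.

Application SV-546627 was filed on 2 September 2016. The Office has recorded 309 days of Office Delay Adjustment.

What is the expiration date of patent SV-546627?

Base term: filing date + 21 years → 2 September 2037.
Office Delay Adjustment: +309 days → 8 July 2038.

July 8, 2038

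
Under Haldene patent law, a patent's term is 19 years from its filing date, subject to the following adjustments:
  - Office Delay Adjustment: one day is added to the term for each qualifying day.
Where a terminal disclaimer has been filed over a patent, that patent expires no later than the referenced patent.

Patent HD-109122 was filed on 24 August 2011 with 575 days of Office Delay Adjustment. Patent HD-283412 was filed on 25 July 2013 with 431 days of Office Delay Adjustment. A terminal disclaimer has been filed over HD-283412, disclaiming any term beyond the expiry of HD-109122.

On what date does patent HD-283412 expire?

March 21, 2032

Natural term of HD-283412:
  Base: filing + 19 years → 25 July 2032.
  Office Delay Adjustment: +431 days → 29 September 2033.
Expiry of referenced patent HD-109122:
  Base: filing + 19 years → 24 August 2030.
  Office Delay Adjustment: +575 days → 21 March 2032.
Terminal disclaimer: HD-283412 expires on the earlier of 29 September 2033 and 21 March 2032.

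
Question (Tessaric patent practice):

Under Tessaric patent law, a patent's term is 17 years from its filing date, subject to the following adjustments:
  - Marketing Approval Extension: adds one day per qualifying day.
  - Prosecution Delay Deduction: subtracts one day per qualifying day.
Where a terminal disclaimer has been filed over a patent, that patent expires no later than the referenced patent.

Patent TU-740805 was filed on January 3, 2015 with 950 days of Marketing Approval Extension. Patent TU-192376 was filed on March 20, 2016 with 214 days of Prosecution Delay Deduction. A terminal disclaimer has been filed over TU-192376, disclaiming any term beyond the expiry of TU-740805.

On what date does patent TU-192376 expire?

Natural term of TU-192376:
  Base: filing + 17 years → 20 March 2033.
  Prosecution Delay Deduction: −214 days → 18 August 2032.
Expiry of referenced patent TU-740805:
  Base: filing + 17 years → 3 January 2032.
  Marketing Approval Extension: +950 days → 10 August 2034.
Terminal disclaimer: TU-192376 expires on the earlier of 18 August 2032 and 10 August 2034.

August 18, 2032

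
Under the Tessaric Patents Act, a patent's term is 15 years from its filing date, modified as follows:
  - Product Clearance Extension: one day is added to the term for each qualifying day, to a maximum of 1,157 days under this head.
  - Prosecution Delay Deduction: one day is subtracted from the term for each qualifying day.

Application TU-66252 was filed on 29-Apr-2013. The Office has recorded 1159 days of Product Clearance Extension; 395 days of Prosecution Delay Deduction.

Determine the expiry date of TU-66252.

Base term: filing date + 15 years → 29 April 2028.
Product Clearance Extension: 1159 days claimed exceeds the 1157-day cap, so +1157 days → 30 June 2031.
Prosecution Delay Deduction: −395 days → 31 May 2030.

2030-05-31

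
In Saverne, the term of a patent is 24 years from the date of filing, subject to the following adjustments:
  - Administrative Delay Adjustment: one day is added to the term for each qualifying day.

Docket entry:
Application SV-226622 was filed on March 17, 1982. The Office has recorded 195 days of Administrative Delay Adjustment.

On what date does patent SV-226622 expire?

Base term: filing date + 24 years → 17 March 2006.
Administrative Delay Adjustment: +195 days → 28 September 2006.

2006-09-28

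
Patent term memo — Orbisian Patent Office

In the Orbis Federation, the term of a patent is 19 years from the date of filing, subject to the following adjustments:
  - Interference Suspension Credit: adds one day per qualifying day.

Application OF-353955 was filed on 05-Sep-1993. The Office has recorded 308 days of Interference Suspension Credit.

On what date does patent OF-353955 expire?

2013-07-10

Base term: filing date + 19 years → 5 September 2012.
Interference Suspension Credit: +308 days → 10 July 2013.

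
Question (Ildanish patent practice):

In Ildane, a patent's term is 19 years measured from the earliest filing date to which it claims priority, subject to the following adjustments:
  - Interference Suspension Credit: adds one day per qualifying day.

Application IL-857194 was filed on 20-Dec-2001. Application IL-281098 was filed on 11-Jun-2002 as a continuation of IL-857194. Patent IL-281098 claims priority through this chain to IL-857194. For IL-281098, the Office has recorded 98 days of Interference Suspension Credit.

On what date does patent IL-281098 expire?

Earliest priority filing: 20 December 2001.
Base term: 20 December 2001 + 19 years → 20 December 2020.
Interference Suspension Credit: +98 days → 28 March 2021.

March 28, 2021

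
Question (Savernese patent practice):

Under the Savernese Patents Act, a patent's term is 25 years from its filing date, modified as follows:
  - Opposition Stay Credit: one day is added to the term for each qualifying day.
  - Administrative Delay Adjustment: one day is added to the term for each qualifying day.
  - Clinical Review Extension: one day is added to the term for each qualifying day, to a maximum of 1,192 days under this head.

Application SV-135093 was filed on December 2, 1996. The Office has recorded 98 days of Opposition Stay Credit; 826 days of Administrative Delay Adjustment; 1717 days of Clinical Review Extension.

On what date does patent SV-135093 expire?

Base term: filing date + 25 years → 2 December 2021.
Opposition Stay Credit: +98 days → 10 March 2022.
Administrative Delay Adjustment: +826 days → 13 June 2024.
Clinical Review Extension: 1717 days claimed exceeds the 1192-day cap, so +1192 days → 18 September 2027.

September 18, 2027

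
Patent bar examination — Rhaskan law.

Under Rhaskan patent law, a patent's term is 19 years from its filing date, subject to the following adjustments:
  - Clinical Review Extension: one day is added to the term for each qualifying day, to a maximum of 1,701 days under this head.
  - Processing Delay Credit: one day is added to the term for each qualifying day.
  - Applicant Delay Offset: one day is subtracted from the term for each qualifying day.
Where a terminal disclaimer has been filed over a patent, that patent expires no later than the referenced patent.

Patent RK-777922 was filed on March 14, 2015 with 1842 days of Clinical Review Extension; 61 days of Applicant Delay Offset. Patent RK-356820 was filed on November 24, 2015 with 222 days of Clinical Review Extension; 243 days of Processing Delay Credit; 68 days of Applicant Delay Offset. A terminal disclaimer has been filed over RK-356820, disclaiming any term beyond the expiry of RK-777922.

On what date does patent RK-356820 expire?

December 26, 2035

Natural term of RK-356820:
  Base: filing + 19 years → 24 November 2034.
  Clinical Review Extension: 222 days (within the 1701-day cap) → +222 days → 4 July 2035.
  Processing Delay Credit: +243 days → 3 March 2036.
  Applicant Delay Offset: −68 days → 26 December 2035.
Expiry of referenced patent RK-777922:
  Base: filing + 19 years → 14 March 2034.
  Clinical Review Extension: 1842 days claimed exceeds the 1701-day cap, so +1701 days → 9 November 2038.
  Applicant Delay Offset: −61 days → 9 September 2038.
Terminal disclaimer: RK-356820 expires on the earlier of 26 December 2035 and 9 September 2038.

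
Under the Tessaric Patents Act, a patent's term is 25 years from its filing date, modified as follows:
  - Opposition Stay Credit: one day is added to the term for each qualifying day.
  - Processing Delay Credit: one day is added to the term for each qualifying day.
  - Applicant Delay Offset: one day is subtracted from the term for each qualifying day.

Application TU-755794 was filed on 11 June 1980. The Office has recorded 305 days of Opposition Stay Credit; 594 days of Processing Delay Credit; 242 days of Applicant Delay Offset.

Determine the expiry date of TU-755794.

Base term: filing date + 25 years → 11 June 2005.
Opposition Stay Credit: +305 days → 12 April 2006.
Processing Delay Credit: +594 days → 27 November 2007.
Applicant Delay Offset: −242 days → 30 March 2007.

March 30, 2007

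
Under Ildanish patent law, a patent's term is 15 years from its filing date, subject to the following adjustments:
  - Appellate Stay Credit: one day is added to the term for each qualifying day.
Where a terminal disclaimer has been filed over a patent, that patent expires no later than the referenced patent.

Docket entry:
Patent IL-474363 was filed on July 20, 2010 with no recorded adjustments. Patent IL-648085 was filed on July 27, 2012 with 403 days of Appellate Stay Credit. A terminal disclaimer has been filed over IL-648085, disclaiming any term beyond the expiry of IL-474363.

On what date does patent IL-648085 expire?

July 20, 2025

Natural term of IL-648085:
  Base: filing + 15 years → 27 July 2027.
  Appellate Stay Credit: +403 days → 2 September 2028.
Expiry of referenced patent IL-474363:
  Base: filing + 15 years → 20 July 2025.
Terminal disclaimer: IL-648085 expires on the earlier of 2 September 2028 and 20 July 2025.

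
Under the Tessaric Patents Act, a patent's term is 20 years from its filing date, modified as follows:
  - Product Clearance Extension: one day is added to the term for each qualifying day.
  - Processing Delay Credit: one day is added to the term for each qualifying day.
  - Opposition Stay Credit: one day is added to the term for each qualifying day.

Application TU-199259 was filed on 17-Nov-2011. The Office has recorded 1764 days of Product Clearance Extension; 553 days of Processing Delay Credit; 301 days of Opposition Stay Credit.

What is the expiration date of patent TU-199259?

Base term: filing date + 20 years → 17 November 2031.
Product Clearance Extension: +1764 days → 15 September 2036.
Processing Delay Credit: +553 days → 22 March 2038.
Opposition Stay Credit: +301 days → 17 January 2039.

January 17, 2039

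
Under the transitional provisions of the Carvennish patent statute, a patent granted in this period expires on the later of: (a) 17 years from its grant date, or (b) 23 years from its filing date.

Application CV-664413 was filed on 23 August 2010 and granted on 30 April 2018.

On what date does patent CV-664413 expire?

(a) grant + 17 years → 30 April 2035.
(b) filing + 23 years → 23 August 2033.
Later of the two: 30 April 2035.

April 30, 2035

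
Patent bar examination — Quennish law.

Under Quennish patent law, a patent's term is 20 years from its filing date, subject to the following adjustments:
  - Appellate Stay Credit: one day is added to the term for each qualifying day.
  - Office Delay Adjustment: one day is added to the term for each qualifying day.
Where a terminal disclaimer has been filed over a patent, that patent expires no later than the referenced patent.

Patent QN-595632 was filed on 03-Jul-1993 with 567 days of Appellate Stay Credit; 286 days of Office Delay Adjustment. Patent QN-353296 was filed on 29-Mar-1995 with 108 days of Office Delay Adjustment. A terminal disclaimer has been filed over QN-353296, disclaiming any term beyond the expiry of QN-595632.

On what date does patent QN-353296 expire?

Natural term of QN-353296:
  Base: filing + 20 years → 29 March 2015.
  Office Delay Adjustment: +108 days → 15 July 2015.
Expiry of referenced patent QN-595632:
  Base: filing + 20 years → 3 July 2013.
  Appellate Stay Credit: +567 days → 21 January 2015.
  Office Delay Adjustment: +286 days → 3 November 2015.
Terminal disclaimer: QN-353296 expires on the earlier of 15 July 2015 and 3 November 2015.

July 15, 2015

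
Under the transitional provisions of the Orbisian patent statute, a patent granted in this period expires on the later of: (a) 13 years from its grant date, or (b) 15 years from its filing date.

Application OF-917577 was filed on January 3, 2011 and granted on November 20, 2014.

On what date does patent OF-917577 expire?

(a) grant + 13 years → 20 November 2027.
(b) filing + 15 years → 3 January 2026.
Later of the two: 20 November 2027.

2027-11-20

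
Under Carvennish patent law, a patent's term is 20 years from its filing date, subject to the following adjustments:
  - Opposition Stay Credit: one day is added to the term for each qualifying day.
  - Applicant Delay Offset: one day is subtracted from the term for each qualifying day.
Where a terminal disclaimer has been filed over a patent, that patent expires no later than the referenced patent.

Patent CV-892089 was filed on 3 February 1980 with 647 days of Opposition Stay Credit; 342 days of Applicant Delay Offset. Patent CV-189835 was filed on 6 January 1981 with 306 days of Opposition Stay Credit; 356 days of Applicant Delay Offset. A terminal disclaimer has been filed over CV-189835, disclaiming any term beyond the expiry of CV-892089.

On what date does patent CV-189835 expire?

November 17, 2000

Natural term of CV-189835:
  Base: filing + 20 years → 6 January 2001.
  Opposition Stay Credit: +306 days → 8 November 2001.
  Applicant Delay Offset: −356 days → 17 November 2000.
Expiry of referenced patent CV-892089:
  Base: filing + 20 years → 3 February 2000.
  Opposition Stay Credit: +647 days → 11 November 2001.
  Applicant Delay Offset: −342 days → 4 December 2000.
Terminal disclaimer: CV-189835 expires on the earlier of 17 November 2000 and 4 December 2000.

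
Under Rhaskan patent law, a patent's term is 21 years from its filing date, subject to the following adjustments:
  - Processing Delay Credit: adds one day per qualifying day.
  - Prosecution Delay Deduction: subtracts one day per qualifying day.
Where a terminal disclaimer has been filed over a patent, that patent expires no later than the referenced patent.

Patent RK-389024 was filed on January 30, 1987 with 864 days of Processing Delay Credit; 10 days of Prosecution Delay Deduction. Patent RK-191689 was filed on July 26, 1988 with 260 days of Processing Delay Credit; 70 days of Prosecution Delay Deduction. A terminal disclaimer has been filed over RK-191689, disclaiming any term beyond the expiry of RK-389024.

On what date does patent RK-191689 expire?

February 1, 2010

Natural term of RK-191689:
  Base: filing + 21 years → 26 July 2009.
  Processing Delay Credit: +260 days → 12 April 2010.
  Prosecution Delay Deduction: −70 days → 1 February 2010.
Expiry of referenced patent RK-389024:
  Base: filing + 21 years → 30 January 2008.
  Processing Delay Credit: +864 days → 12 June 2010.
  Prosecution Delay Deduction: −10 days → 2 June 2010.
Terminal disclaimer: RK-191689 expires on the earlier of 1 February 2010 and 2 June 2010.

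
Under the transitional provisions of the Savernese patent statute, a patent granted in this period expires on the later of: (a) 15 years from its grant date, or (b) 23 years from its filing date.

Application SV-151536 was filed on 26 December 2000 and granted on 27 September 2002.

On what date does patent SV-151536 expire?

2023-12-26

(a) grant + 15 years → 27 September 2017.
(b) filing + 23 years → 26 December 2023.
Later of the two: 26 December 2023.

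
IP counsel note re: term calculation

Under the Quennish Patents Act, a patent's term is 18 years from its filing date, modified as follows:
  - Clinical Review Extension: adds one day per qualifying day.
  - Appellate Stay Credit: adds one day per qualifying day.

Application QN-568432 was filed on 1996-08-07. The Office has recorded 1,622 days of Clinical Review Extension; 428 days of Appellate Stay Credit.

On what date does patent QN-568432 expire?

2020-03-18

Base term: filing date + 18 years → 7 August 2014.
Clinical Review Extension: +1622 days → 15 January 2019.
Appellate Stay Credit: +428 days → 18 March 2020.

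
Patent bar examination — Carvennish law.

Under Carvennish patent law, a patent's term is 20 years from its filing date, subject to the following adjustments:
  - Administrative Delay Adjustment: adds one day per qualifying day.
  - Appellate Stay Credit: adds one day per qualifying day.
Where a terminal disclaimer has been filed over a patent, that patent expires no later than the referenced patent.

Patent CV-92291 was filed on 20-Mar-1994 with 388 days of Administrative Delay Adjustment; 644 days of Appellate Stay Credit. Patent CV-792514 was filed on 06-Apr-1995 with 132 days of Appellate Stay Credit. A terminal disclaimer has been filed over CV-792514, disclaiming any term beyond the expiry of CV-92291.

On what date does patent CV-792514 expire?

Natural term of CV-792514:
  Base: filing + 20 years → 6 April 2015.
  Appellate Stay Credit: +132 days → 16 August 2015.
Expiry of referenced patent CV-92291:
  Base: filing + 20 years → 20 March 2014.
  Administrative Delay Adjustment: +388 days → 12 April 2015.
  Appellate Stay Credit: +644 days → 15 January 2017.
Terminal disclaimer: CV-792514 expires on the earlier of 16 August 2015 and 15 January 2017.

2015-08-16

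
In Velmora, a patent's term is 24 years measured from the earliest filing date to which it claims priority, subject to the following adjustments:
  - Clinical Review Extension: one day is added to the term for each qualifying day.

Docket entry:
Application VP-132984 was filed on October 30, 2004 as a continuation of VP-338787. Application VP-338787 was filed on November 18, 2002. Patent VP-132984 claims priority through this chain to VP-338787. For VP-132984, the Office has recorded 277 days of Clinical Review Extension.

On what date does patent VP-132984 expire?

Earliest priority filing: 18 November 2002.
Base term: 18 November 2002 + 24 years → 18 November 2026.
Clinical Review Extension: +277 days → 22 August 2027.

2027-08-22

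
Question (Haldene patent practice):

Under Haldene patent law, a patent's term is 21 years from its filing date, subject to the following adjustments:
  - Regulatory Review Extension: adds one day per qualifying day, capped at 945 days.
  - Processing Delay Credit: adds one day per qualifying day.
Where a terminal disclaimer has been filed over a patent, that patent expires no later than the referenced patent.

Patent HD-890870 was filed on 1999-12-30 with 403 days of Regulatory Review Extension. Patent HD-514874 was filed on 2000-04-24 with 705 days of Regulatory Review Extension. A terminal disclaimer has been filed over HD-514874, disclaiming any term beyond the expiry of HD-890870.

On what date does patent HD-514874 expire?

Natural term of HD-514874:
  Base: filing + 21 years → 24 April 2021.
  Regulatory Review Extension: 705 days (within the 945-day cap) → +705 days → 30 March 2023.
Expiry of referenced patent HD-890870:
  Base: filing + 21 years → 30 December 2020.
  Regulatory Review Extension: 403 days (within the 945-day cap) → +403 days → 6 February 2022.
Terminal disclaimer: HD-514874 expires on the earlier of 30 March 2023 and 6 February 2022.

2022-02-06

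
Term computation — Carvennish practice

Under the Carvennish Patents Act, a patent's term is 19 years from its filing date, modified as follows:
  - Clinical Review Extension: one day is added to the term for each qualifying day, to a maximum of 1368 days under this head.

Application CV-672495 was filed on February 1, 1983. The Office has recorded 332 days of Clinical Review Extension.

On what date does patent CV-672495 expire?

Base term: filing date + 19 years → 1 February 2002.
Clinical Review Extension: 332 days (within the 1368-day cap) → +332 days → 30 December 2002.

2002-12-30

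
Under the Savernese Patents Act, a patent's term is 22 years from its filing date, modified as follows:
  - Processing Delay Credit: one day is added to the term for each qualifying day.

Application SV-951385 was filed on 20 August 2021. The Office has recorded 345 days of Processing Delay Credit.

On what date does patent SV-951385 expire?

July 30, 2044

Base term: filing date + 22 years → 20 August 2043.
Processing Delay Credit: +345 days → 30 July 2044.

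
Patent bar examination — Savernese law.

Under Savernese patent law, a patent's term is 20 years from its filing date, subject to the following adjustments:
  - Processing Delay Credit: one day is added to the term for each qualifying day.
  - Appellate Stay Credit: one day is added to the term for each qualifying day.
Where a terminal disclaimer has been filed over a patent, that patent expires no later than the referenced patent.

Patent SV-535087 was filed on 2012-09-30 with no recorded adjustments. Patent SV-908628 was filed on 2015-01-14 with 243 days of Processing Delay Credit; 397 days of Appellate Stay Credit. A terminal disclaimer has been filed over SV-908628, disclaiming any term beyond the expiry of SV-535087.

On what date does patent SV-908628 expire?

Natural term of SV-908628:
  Base: filing + 20 years → 14 January 2035.
  Processing Delay Credit: +243 days → 14 September 2035.
  Appellate Stay Credit: +397 days → 15 October 2036.
Expiry of referenced patent SV-535087:
  Base: filing + 20 years → 30 September 2032.
Terminal disclaimer: SV-908628 expires on the earlier of 15 October 2036 and 30 September 2032.

2032-09-30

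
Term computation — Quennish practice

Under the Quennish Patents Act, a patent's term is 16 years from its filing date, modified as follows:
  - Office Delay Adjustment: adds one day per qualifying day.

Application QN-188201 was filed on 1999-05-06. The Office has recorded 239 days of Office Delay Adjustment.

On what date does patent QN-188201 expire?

Base term: filing date + 16 years → 6 May 2015.
Office Delay Adjustment: +239 days → 31 December 2015.

2015-12-31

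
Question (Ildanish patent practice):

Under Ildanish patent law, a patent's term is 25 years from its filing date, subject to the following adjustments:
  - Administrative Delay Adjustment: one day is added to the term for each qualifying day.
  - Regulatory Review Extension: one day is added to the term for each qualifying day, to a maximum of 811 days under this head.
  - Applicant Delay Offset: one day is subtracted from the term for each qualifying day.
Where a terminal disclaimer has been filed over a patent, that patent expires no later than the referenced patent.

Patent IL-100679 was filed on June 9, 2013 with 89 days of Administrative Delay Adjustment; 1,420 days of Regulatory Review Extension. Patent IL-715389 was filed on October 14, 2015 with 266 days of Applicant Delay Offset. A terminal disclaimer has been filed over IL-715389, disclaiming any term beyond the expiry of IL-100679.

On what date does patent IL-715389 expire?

Natural term of IL-715389:
  Base: filing + 25 years → 14 October 2040.
  Applicant Delay Offset: −266 days → 22 January 2040.
Expiry of referenced patent IL-100679:
  Base: filing + 25 years → 9 June 2038.
  Administrative Delay Adjustment: +89 days → 6 September 2038.
  Regulatory Review Extension: 1420 days claimed exceeds the 811-day cap, so +811 days → 25 November 2040.
Terminal disclaimer: IL-715389 expires on the earlier of 22 January 2040 and 25 November 2040.

2040-01-22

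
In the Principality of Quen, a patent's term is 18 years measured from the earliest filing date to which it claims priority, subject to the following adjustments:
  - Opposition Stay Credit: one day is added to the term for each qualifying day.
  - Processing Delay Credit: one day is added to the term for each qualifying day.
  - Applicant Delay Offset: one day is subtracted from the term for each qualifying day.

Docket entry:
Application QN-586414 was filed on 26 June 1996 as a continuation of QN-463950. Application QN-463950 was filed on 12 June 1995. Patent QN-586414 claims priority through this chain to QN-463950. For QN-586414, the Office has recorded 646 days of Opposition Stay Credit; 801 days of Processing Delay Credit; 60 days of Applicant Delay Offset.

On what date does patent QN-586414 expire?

March 30, 2017

Earliest priority filing: 12 June 1995.
Base term: 12 June 1995 + 18 years → 12 June 2013.
Opposition Stay Credit: +646 days → 20 March 2015.
Processing Delay Credit: +801 days → 29 May 2017.
Applicant Delay Offset: −60 days → 30 March 2017.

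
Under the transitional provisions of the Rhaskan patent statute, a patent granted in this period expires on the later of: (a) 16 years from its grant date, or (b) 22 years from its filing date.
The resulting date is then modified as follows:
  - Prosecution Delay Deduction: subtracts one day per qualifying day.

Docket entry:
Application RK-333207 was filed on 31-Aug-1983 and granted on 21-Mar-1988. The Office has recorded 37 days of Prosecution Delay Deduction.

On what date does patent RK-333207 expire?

(a) grant + 16 years → 21 March 2004.
(b) filing + 22 years → 31 August 2005.
Later of the two: 31 August 2005.
Prosecution Delay Deduction: −37 days → 25 July 2005.

July 25, 2005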